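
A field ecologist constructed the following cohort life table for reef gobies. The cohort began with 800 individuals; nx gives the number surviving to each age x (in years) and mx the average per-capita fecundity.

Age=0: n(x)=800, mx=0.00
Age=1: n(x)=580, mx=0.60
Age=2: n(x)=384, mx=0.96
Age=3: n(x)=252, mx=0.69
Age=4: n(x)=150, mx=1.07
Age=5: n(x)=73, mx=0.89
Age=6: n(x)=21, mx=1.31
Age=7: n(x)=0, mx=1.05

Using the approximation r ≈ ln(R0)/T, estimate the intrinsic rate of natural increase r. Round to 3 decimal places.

0.149

lx = nx/n0 = nx/800: 1, 0.725, 0.48, 0.315, 0.1875, 0.09125, 0.02625, 0
R0 = Σ lx·mx = 0 + 0.435 + 0.4608 + 0.21735 + 0.20063… + 0.08121… + 0.03439… + 0 = 1.429375…
Σ x·lx·mx = 3.423538…; T = 3.423538…/1.429375… = 2.39513…
r ≈ ln(R0)/T = ln(1.429375…)/2.39513… = 0.14915… → 0.149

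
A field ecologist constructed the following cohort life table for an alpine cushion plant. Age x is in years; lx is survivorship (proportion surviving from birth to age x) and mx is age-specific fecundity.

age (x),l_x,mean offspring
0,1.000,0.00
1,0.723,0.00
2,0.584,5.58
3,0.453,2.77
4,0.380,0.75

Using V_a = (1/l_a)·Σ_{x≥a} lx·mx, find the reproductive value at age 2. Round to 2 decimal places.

lx·mx for x ≥ 2: 3.25872, 1.25481, 0.285 → sum = 4.79853
V_2 = 4.79853 / l_2 = 4.79853 / 0.584 = 8.216661… → 8.22

8.22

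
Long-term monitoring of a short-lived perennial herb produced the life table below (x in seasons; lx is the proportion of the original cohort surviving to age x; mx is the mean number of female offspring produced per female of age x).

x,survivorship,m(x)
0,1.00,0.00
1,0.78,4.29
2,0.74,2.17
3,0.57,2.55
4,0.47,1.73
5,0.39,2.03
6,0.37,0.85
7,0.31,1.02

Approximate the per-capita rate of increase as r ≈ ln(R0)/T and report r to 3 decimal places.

0.838

R0 = Σ lx·mx = 0 + 3.3462 + 1.6058 + 1.4535 + 0.8131 + 0.7917 + 0.3145 + 0.3162 = 8.641
Σ x·lx·mx = 22.2296; T = 22.2296/8.641 = 2.57257…
r ≈ ln(R0)/T = ln(8.641)/2.57257… = 0.83827… → 0.838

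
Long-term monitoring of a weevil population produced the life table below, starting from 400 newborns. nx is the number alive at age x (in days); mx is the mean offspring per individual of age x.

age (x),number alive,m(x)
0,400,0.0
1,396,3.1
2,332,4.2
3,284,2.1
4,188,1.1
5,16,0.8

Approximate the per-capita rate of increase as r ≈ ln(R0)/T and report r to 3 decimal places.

1.104

lx = nx/n0 = nx/400: 1, 0.99, 0.83, 0.71, 0.47, 0.04
R0 = Σ lx·mx = 0 + 3.069 + 3.486 + 1.491 + 0.517 + 0.032 = 8.595
Σ x·lx·mx = 16.742; T = 16.742/8.595 = 1.94788…
r ≈ ln(R0)/T = ln(8.595)/1.94788… = 1.10437… → 1.104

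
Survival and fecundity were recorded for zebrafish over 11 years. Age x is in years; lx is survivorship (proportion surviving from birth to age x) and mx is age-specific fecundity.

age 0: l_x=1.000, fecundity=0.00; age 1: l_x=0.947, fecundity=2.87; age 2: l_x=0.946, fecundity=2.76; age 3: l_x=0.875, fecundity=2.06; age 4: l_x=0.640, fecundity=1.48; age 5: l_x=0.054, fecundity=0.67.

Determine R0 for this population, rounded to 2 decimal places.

lx·mx by age: 0, 2.71789, 2.61096, 1.8025, 0.9472, 0.03618
R0 = Σ lx·mx = 8.11473 → 8.11

8.11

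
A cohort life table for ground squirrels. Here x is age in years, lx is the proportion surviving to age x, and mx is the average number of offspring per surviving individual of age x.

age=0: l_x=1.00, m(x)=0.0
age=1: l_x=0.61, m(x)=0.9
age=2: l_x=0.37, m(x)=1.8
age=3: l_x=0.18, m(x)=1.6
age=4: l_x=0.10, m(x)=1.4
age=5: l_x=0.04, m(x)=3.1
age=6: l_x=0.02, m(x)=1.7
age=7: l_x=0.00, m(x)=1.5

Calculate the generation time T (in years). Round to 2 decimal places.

2.29

lx·mx: 0, 0.549, 0.666, 0.288, 0.14, 0.124, 0.034, 0 → R0 = 1.801
x·lx·mx: 0, 0.549, 1.332, 0.864, 0.56, 0.62, 0.204, 0 → Σ = 4.129
T = 4.129 / 1.801 = 2.292615… → 2.29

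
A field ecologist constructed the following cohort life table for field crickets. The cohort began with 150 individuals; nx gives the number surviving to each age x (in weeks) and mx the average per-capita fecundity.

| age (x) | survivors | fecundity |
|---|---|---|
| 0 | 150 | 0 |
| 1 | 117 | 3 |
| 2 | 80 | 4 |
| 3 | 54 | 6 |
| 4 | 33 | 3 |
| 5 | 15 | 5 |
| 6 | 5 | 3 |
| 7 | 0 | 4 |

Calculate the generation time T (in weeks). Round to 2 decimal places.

2.39

lx = nx/n0 = nx/150: 1, 0.78, 0.53333…, 0.36, 0.22, 0.1, 0.03333…, 0
lx·mx: 0, 2.34, 2.133333…, 2.16, 0.66, 0.5, 0.1…, 0 → R0 = 7.893333…
x·lx·mx: 0, 2.34, 4.266667…, 6.48, 2.64, 2.5, 0.6…, 0 → Σ = 18.826667…
T = 18.826667… / 7.893333… = 2.385135… → 2.39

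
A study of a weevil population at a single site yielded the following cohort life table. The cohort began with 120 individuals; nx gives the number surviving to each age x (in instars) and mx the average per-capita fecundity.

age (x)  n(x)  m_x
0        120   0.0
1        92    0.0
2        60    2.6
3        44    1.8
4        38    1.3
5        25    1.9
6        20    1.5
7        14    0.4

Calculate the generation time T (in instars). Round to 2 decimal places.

lx = nx/n0 = nx/120: 1, 0.76667…, 0.5, 0.36667…, 0.31667…, 0.20833…, 0.16667…, 0.11667…
lx·mx: 0, 0, 1.3, 0.66…, 0.411667…, 0.395833…, 0.25…, 0.046667… → R0 = 3.064167…
x·lx·mx: 0, 0, 2.6, 1.98…, 1.646667…, 1.979167…, 1.5…, 0.326667… → Σ = 10.0325…
T = 10.0325… / 3.064167… = 3.274137… → 3.27

3.27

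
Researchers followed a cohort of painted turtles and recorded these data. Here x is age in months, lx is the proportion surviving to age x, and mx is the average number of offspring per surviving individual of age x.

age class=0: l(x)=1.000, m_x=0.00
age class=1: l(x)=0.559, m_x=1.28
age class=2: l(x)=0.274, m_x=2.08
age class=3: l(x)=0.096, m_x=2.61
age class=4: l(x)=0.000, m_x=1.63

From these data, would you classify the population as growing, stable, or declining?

R0 = Σ lx·mx = 0 + 0.71552 + 0.56992 + 0.25056 + 0 = 1.536
R0 > 1, so the population is growing.

growing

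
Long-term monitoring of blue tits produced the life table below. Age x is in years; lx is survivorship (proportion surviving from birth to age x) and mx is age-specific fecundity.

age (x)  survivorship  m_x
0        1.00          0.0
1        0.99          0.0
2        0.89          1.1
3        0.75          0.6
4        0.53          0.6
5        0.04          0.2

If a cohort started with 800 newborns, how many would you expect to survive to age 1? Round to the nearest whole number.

792

Expected survivors = N0 · l_1 = 800 × 0.99 = 792 → 792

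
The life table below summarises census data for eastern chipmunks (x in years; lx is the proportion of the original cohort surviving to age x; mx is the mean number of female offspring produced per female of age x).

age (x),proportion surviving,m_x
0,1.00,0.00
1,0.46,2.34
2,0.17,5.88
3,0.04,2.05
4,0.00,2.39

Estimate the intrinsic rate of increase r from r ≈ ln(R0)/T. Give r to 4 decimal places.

R0 = Σ lx·mx = 0 + 1.0764 + 0.9996 + 0.082 + 0 = 2.158
Σ x·lx·mx = 3.3216; T = 3.3216/2.158 = 1.5392…
r ≈ ln(R0)/T = ln(2.158)/1.5392… = 0.499727… → 0.4997

0.4997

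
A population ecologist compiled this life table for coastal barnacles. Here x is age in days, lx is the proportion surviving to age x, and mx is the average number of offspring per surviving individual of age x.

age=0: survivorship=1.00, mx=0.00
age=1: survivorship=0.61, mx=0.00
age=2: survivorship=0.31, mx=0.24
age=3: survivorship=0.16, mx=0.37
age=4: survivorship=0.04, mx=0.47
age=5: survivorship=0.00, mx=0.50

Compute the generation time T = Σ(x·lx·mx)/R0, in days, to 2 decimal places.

lx·mx: 0, 0, 0.0744, 0.0592, 0.0188, 0 → R0 = 0.1524
x·lx·mx: 0, 0, 0.1488, 0.1776, 0.0752, 0 → Σ = 0.4016
T = 0.4016 / 0.1524 = 2.635171… → 2.64

2.64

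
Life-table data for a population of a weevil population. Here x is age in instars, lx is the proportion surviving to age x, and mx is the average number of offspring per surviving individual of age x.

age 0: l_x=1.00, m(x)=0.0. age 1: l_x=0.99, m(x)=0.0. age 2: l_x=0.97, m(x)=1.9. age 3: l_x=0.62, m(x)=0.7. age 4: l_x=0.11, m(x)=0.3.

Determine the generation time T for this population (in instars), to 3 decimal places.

2.216

lx·mx: 0, 0, 1.843, 0.434, 0.033 → R0 = 2.31
x·lx·mx: 0, 0, 3.686, 1.302, 0.132 → Σ = 5.12
T = 5.12 / 2.31 = 2.21645… → 2.216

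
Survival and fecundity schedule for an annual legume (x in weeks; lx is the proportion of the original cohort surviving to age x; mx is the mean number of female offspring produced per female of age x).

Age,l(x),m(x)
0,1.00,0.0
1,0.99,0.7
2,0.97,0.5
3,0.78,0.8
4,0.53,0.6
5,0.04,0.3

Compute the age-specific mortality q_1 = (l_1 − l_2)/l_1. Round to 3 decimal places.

0.020

q_1 = (l_1 − l_2) / l_1 = (0.99 − 0.97) / 0.99
     = 0.02 / 0.99 = 0.020202… → 0.020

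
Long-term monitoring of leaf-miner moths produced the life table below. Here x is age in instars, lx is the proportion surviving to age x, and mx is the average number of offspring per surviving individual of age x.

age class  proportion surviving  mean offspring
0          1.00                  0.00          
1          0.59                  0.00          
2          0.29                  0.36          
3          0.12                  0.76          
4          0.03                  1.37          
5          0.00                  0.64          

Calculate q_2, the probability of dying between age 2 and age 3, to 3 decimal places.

0.586

q_2 = (l_2 − l_3) / l_2 = (0.29 − 0.12) / 0.29
     = 0.17 / 0.29 = 0.586207… → 0.586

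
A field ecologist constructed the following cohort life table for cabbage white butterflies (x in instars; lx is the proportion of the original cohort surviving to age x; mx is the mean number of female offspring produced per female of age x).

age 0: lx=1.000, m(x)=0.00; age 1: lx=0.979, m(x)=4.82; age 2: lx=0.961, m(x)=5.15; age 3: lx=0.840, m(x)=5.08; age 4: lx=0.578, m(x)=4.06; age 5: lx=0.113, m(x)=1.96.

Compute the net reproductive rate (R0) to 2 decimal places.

lx·mx by age: 0, 4.71878, 4.94915, 4.2672, 2.34668, 0.22148
R0 = Σ lx·mx = 16.50329 → 16.50

16.50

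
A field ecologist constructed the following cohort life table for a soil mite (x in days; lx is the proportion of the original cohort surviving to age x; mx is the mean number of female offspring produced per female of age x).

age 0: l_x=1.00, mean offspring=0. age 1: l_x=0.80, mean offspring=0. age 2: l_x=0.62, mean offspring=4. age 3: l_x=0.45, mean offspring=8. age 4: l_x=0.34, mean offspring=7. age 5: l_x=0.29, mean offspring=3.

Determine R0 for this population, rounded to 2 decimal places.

9.33

lx·mx by age: 0, 0, 2.48, 3.6, 2.38, 0.87
R0 = Σ lx·mx = 9.33 → 9.33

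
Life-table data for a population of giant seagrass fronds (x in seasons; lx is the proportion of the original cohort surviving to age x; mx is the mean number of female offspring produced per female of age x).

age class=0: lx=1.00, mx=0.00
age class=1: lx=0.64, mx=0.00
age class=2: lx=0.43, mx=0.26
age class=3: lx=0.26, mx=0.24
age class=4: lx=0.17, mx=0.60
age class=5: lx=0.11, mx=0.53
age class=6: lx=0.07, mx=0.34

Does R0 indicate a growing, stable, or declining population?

declining

R0 = Σ lx·mx = 0 + 0 + 0.1118 + 0.0624 + 0.102 + 0.0583 + 0.0238 = 0.3583
R0 < 1, so the population is declining.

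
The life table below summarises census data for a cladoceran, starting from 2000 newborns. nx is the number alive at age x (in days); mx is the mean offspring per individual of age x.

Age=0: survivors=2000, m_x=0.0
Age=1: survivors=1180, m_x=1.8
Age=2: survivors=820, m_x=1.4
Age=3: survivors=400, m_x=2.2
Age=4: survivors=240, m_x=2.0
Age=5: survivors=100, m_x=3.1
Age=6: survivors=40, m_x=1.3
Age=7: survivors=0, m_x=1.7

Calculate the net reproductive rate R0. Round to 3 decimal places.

lx = nx/n0 = nx/2000: 1, 0.59, 0.41, 0.2, 0.12, 0.05, 0.02, 0
lx·mx by age: 0, 1.062, 0.574, 0.44, 0.24, 0.155, 0.026, 0
R0 = Σ lx·mx = 2.497 → 2.497

2.497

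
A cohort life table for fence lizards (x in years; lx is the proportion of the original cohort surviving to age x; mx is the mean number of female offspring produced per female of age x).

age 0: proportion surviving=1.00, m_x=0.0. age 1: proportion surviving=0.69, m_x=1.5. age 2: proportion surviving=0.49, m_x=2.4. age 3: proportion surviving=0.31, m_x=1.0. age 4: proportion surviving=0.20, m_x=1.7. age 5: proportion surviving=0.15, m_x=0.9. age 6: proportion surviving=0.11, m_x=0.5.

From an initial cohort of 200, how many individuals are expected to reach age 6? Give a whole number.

Expected survivors = N0 · l_6 = 200 × 0.11 = 22 → 22

22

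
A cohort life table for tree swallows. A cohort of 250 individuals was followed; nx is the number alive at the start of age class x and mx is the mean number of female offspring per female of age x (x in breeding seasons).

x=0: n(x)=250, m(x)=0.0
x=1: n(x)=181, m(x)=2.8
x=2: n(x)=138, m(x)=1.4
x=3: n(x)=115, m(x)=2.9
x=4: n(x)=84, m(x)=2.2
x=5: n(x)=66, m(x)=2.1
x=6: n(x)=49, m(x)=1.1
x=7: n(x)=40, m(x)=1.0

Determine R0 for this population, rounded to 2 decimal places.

lx = nx/n0 = nx/250: 1, 0.724, 0.552, 0.46, 0.336, 0.264, 0.196, 0.16
lx·mx by age: 0, 2.0272, 0.7728, 1.334, 0.7392, 0.5544, 0.2156, 0.16
R0 = Σ lx·mx = 5.8032 → 5.80

5.80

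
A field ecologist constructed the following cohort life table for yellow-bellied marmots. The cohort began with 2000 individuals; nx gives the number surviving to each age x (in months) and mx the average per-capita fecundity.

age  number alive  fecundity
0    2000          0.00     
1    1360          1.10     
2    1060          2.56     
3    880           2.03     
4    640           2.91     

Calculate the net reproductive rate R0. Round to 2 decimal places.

3.93

lx = nx/n0 = nx/2000: 1, 0.68, 0.53, 0.44, 0.32
lx·mx by age: 0, 0.748, 1.3568, 0.8932, 0.9312
R0 = Σ lx·mx = 3.9292 → 3.93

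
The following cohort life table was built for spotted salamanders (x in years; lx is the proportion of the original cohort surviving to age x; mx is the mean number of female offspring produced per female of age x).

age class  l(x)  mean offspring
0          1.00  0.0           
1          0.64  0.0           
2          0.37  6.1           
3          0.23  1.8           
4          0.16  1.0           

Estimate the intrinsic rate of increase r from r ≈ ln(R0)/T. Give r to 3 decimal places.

0.461

R0 = Σ lx·mx = 0 + 0 + 2.257 + 0.414 + 0.16 = 2.831
Σ x·lx·mx = 6.396; T = 6.396/2.831 = 2.25927…
r ≈ ln(R0)/T = ln(2.831)/2.25927… = 0.4606… → 0.461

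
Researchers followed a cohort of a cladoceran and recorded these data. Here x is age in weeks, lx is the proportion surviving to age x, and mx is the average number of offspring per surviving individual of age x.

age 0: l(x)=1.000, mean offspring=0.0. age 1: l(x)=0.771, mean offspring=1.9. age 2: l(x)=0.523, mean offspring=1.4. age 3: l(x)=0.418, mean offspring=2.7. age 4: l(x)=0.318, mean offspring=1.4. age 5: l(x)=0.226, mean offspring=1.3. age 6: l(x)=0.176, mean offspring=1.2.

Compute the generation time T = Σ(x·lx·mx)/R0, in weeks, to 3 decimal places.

lx·mx: 0, 1.4649, 0.7322, 1.1286, 0.4452, 0.2938, 0.2112 → R0 = 4.2759
x·lx·mx: 0, 1.4649, 1.4644, 3.3858, 1.7808, 1.469, 1.2672 → Σ = 10.8321
T = 10.8321 / 4.2759 = 2.533291… → 2.533

2.533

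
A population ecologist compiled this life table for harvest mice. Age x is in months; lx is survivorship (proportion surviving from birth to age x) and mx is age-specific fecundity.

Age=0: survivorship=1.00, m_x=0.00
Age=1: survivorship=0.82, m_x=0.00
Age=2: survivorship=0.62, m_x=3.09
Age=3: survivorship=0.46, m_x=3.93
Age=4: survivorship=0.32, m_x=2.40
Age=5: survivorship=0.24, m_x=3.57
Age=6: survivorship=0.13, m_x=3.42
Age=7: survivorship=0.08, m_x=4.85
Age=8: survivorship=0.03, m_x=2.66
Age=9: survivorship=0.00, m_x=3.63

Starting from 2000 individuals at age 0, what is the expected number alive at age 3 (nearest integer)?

920

Expected survivors = N0 · l_3 = 2000 × 0.46 = 920 → 920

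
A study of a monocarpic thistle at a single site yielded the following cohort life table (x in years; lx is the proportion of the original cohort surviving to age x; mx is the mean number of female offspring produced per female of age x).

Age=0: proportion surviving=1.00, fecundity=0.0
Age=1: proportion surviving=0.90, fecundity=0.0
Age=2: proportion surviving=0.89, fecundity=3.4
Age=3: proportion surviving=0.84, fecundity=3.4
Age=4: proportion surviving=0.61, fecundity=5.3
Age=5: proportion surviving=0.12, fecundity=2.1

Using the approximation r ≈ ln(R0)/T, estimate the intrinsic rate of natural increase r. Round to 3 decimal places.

R0 = Σ lx·mx = 0 + 0 + 3.026 + 2.856 + 3.233 + 0.252 = 9.367
Σ x·lx·mx = 28.812; T = 28.812/9.367 = 3.0759…
r ≈ ln(R0)/T = ln(9.367)/3.0759… = 0.72733… → 0.727

0.727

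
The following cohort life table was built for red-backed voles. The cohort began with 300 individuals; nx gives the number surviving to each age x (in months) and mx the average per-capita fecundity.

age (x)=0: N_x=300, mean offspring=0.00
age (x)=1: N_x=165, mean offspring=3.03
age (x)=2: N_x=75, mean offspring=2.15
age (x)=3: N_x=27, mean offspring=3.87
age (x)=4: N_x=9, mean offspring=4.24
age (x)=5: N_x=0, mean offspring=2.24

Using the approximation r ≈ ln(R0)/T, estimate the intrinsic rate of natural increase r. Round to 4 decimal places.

0.6149

lx = nx/n0 = nx/300: 1, 0.55, 0.25, 0.09, 0.03, 0
R0 = Σ lx·mx = 0 + 1.6665 + 0.5375 + 0.3483 + 0.1272 + 0 = 2.6795
Σ x·lx·mx = 4.2952; T = 4.2952/2.6795 = 1.60299…
r ≈ ln(R0)/T = ln(2.6795)/1.60299… = 0.614872… → 0.6149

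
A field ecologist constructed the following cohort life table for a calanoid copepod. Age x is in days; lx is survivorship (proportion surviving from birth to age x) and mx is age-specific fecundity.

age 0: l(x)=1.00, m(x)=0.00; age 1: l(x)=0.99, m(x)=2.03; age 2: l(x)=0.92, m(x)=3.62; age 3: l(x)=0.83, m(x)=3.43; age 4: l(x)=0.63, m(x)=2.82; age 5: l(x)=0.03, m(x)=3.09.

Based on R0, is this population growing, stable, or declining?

growing

R0 = Σ lx·mx = 0 + 2.0097 + 3.3304 + 2.8469 + 1.7766 + 0.0927 = 10.0563
R0 > 1, so the population is growing.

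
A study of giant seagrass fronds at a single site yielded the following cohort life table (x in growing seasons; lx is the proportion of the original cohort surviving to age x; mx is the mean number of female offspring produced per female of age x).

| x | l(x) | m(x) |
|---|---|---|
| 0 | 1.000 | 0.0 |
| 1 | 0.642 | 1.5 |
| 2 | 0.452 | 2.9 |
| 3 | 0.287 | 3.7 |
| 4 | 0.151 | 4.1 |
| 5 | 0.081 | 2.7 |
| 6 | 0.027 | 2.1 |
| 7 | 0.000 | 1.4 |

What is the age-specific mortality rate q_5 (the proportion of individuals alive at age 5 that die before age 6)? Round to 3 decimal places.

q_5 = (l_5 − l_6) / l_5 = (0.081 − 0.027) / 0.081
     = 0.054 / 0.081 = 0.666667… → 0.667

0.667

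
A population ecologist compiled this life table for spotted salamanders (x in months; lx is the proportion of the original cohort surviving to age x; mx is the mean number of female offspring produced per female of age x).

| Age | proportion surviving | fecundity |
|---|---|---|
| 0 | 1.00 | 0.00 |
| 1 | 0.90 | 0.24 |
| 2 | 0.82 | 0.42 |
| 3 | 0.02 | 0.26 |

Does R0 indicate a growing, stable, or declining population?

R0 = Σ lx·mx = 0 + 0.216 + 0.3444 + 0.0052 = 0.5656
R0 < 1, so the population is declining.

declining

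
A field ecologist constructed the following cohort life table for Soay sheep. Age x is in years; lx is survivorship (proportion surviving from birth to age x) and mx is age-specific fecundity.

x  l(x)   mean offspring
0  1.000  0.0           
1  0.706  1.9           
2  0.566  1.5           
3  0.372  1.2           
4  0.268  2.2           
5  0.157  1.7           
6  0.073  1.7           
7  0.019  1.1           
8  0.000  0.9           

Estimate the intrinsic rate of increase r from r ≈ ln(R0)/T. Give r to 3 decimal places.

R0 = Σ lx·mx = 0 + 1.3414 + 0.849 + 0.4464 + 0.5896 + 0.2669 + 0.1241 + 0.0209 + 0 = 3.6383
Σ x·lx·mx = 8.9624; T = 8.9624/3.6383 = 2.46335…
r ≈ ln(R0)/T = ln(3.6383)/2.46335… = 0.52429… → 0.524

0.524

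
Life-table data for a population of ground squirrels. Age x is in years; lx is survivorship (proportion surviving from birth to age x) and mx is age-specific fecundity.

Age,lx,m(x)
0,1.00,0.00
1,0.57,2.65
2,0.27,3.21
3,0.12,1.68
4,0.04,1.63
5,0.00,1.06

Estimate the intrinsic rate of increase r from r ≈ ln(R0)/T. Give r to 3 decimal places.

0.626

R0 = Σ lx·mx = 0 + 1.5105 + 0.8667 + 0.2016 + 0.0652 + 0 = 2.644
Σ x·lx·mx = 4.1095; T = 4.1095/2.644 = 1.55427…
r ≈ ln(R0)/T = ln(2.644)/1.55427… = 0.62556… → 0.626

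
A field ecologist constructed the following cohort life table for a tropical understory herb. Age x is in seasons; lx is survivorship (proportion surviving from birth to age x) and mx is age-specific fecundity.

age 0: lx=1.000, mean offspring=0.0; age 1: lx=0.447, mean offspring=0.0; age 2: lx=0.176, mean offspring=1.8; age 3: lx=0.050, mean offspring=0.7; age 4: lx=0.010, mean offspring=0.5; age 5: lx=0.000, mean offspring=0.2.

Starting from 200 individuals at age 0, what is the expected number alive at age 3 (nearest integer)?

10

Expected survivors = N0 · l_3 = 200 × 0.050 = 10 → 10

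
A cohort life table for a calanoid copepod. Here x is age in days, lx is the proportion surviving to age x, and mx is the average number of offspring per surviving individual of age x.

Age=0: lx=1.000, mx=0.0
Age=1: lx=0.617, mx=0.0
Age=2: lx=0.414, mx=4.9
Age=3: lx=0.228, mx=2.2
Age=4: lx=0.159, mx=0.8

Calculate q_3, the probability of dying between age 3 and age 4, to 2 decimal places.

q_3 = (l_3 − l_4) / l_3 = (0.228 − 0.159) / 0.228
     = 0.069 / 0.228 = 0.302632… → 0.30

0.30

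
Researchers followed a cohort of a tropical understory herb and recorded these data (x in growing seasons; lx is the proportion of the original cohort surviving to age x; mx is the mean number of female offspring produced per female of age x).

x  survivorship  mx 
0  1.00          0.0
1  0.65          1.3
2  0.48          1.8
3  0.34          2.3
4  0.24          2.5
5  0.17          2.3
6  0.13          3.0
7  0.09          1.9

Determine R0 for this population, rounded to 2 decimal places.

lx·mx by age: 0, 0.845, 0.864, 0.782, 0.6, 0.391, 0.39, 0.171
R0 = Σ lx·mx = 4.043 → 4.04

4.04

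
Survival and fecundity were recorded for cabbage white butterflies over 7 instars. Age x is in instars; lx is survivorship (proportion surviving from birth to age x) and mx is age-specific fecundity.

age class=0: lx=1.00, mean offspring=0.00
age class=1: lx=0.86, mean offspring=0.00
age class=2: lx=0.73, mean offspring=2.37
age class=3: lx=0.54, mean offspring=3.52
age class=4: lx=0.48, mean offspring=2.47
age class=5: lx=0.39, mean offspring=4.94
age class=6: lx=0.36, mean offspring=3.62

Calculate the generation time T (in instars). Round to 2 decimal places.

3.90

lx·mx: 0, 0, 1.7301, 1.9008, 1.1856, 1.9266, 1.3032 → R0 = 8.0463
x·lx·mx: 0, 0, 3.4602, 5.7024, 4.7424, 9.633, 7.8192 → Σ = 31.3572
T = 31.3572 / 8.0463 = 3.897096… → 3.90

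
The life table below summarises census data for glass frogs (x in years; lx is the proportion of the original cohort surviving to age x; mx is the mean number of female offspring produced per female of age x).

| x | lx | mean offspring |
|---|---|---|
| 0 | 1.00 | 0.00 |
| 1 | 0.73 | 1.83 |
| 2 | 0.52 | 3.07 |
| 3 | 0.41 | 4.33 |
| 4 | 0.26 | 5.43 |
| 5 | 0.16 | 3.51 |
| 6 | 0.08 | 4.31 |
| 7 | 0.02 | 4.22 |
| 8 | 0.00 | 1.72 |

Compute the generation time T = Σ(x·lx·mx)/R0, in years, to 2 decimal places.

lx·mx: 0, 1.3359, 1.5964, 1.7753, 1.4118, 0.5616, 0.3448, 0.0844, 0 → R0 = 7.1102
x·lx·mx: 0, 1.3359, 3.1928, 5.3259, 5.6472, 2.808, 2.0688, 0.5908, 0 → Σ = 20.9694
T = 20.9694 / 7.1102 = 2.9492… → 2.95

2.95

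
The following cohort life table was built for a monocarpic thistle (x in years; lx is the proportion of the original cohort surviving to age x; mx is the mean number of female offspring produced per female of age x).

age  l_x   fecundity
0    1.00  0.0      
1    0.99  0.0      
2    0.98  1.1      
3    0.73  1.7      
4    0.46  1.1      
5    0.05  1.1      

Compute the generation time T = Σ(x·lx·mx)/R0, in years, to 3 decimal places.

lx·mx: 0, 0, 1.078, 1.241, 0.506, 0.055 → R0 = 2.88
x·lx·mx: 0, 0, 2.156, 3.723, 2.024, 0.275 → Σ = 8.178
T = 8.178 / 2.88 = 2.839583… → 2.840

2.840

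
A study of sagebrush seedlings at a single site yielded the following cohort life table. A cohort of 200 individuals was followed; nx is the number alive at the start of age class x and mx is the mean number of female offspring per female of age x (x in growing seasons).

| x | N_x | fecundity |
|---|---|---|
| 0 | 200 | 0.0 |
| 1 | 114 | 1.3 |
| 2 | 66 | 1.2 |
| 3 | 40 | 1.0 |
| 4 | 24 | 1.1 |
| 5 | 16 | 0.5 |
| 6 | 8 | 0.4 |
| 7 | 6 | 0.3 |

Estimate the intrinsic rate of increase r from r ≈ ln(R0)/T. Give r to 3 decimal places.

lx = nx/n0 = nx/200: 1, 0.57, 0.33, 0.2, 0.12, 0.08, 0.04, 0.03
R0 = Σ lx·mx = 0 + 0.741 + 0.396 + 0.2 + 0.132 + 0.04 + 0.016 + 0.009 = 1.534
Σ x·lx·mx = 3.02; T = 3.02/1.534 = 1.96871…
r ≈ ln(R0)/T = ln(1.534)/1.96871… = 0.21734… → 0.217

0.217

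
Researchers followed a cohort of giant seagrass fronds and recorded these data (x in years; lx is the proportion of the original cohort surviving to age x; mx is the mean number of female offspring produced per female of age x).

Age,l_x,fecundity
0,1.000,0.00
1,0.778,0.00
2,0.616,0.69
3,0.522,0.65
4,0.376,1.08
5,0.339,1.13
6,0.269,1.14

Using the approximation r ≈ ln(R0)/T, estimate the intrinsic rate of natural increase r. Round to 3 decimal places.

R0 = Σ lx·mx = 0 + 0 + 0.42504 + 0.3393 + 0.40608 + 0.38307 + 0.30666 = 1.86015
Σ x·lx·mx = 7.24761; T = 7.24761/1.86015 = 3.89625…
r ≈ ln(R0)/T = ln(1.86015)/3.89625… = 0.1593… → 0.159

0.159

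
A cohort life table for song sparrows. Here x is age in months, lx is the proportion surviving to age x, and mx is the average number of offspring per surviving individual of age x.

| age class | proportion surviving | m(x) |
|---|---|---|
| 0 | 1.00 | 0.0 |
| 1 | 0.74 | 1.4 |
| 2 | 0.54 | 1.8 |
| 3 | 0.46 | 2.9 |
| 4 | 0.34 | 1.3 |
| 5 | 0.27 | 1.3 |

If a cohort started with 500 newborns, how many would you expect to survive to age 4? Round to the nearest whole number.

170

Expected survivors = N0 · l_4 = 500 × 0.34 = 170 → 170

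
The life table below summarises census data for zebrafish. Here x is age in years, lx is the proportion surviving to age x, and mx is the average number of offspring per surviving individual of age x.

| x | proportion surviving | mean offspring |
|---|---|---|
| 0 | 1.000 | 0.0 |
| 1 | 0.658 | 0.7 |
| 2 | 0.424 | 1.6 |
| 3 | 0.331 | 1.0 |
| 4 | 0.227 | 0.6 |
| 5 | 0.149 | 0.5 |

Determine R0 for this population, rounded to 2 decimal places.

lx·mx by age: 0, 0.4606, 0.6784, 0.331, 0.1362, 0.0745
R0 = Σ lx·mx = 1.6807 → 1.68

1.68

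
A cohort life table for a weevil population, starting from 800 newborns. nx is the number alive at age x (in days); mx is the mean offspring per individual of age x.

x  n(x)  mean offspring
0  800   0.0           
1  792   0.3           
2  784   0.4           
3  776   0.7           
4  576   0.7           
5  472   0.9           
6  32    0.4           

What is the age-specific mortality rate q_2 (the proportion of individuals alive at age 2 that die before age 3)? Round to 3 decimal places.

lx = nx/n0 = nx/800: 1, 0.99, 0.98, 0.97, 0.72, 0.59, 0.04
q_2 = (l_2 − l_3) / l_2 = (0.98 − 0.97) / 0.98
     = 0.01 / 0.98 = 0.010204… → 0.010

0.010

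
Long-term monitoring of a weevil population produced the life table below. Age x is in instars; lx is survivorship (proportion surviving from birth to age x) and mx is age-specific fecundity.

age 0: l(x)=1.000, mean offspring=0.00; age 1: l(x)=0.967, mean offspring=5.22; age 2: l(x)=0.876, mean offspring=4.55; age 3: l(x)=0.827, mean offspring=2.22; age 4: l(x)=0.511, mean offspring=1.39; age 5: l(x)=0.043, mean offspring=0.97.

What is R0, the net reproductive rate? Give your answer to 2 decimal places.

11.62

lx·mx by age: 0, 5.04774, 3.9858, 1.83594, 0.71029, 0.04171
R0 = Σ lx·mx = 11.62148 → 11.62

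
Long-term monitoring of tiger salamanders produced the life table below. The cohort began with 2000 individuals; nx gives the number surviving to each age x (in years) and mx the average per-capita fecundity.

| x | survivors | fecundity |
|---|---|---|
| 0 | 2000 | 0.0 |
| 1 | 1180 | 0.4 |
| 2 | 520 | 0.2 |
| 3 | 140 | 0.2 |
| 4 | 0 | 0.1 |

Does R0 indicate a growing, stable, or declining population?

lx = nx/n0 = nx/2000: 1, 0.59, 0.26, 0.07, 0
R0 = Σ lx·mx = 0 + 0.236 + 0.052 + 0.014 + 0 = 0.302
R0 < 1, so the population is declining.

declining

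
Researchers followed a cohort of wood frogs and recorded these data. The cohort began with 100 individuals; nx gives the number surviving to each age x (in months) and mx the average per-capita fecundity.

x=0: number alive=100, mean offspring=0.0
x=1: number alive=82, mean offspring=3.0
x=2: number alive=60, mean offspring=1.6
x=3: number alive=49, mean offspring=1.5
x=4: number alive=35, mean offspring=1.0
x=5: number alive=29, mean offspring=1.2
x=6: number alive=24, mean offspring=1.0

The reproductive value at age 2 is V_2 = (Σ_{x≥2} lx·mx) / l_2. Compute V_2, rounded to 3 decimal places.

4.388

lx = nx/n0 = nx/100: 1, 0.82, 0.6, 0.49, 0.35, 0.29, 0.24
lx·mx for x ≥ 2: 0.96, 0.735, 0.35, 0.348, 0.24 → sum = 2.633
V_2 = 2.633 / l_2 = 2.633 / 0.6 = 4.388333… → 4.388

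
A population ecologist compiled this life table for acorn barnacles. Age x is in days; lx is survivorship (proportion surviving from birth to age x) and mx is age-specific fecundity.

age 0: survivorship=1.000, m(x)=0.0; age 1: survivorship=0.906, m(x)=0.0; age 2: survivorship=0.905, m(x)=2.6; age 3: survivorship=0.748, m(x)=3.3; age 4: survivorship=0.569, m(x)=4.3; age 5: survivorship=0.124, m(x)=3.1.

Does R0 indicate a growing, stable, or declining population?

R0 = Σ lx·mx = 0 + 0 + 2.353 + 2.4684 + 2.4467 + 0.3844 = 7.6525
R0 > 1, so the population is growing.

growing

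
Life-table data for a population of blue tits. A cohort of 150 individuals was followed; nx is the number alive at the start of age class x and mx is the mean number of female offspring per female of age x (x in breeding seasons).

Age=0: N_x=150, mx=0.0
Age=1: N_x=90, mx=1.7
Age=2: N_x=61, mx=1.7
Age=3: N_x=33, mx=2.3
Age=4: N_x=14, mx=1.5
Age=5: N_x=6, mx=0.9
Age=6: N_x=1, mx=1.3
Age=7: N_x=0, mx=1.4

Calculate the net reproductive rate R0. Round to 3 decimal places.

lx = nx/n0 = nx/150: 1, 0.6, 0.40667…, 0.22, 0.09333…, 0.04, 0.00667…, 0
lx·mx by age: 0, 1.02, 0.691333…, 0.506, 0.14…, 0.036, 0.008667…, 0
R0 = Σ lx·mx = 2.402… → 2.402

2.402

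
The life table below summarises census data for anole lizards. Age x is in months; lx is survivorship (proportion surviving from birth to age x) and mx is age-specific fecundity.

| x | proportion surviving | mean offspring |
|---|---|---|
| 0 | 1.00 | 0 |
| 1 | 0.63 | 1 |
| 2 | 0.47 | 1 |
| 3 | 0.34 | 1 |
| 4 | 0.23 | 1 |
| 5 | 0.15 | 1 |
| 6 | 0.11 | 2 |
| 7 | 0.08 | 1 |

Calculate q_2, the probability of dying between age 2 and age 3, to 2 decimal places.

q_2 = (l_2 − l_3) / l_2 = (0.47 − 0.34) / 0.47
     = 0.13 / 0.47 = 0.276596… → 0.28

0.28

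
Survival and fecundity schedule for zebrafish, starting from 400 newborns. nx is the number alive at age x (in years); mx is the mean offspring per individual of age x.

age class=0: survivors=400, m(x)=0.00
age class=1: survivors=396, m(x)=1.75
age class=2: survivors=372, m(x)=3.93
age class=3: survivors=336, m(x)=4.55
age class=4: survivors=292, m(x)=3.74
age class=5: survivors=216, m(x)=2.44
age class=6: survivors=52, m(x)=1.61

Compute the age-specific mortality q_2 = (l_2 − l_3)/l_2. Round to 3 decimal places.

lx = nx/n0 = nx/400: 1, 0.99, 0.93, 0.84, 0.73, 0.54, 0.13
q_2 = (l_2 − l_3) / l_2 = (0.93 − 0.84) / 0.93
     = 0.09 / 0.93 = 0.096774… → 0.097

0.097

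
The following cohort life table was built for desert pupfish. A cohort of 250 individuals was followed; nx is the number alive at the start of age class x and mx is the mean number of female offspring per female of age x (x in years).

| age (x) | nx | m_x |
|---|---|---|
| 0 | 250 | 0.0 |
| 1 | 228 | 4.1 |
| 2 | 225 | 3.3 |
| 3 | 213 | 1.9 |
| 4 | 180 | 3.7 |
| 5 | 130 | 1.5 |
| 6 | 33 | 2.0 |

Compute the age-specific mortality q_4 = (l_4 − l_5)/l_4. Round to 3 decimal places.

0.278

lx = nx/n0 = nx/250: 1, 0.912, 0.9, 0.852, 0.72, 0.52, 0.132
q_4 = (l_4 − l_5) / l_4 = (0.72 − 0.52) / 0.72
     = 0.2 / 0.72 = 0.277778… → 0.278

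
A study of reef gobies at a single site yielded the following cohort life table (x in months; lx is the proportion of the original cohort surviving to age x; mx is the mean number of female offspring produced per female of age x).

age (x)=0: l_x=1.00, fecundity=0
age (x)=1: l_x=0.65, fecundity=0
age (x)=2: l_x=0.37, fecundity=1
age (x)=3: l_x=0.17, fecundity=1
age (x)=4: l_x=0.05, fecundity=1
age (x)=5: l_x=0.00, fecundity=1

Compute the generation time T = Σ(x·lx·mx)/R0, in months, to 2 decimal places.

2.46

lx·mx: 0, 0, 0.37, 0.17, 0.05, 0 → R0 = 0.59
x·lx·mx: 0, 0, 0.74, 0.51, 0.2, 0 → Σ = 1.45
T = 1.45 / 0.59 = 2.457627… → 2.46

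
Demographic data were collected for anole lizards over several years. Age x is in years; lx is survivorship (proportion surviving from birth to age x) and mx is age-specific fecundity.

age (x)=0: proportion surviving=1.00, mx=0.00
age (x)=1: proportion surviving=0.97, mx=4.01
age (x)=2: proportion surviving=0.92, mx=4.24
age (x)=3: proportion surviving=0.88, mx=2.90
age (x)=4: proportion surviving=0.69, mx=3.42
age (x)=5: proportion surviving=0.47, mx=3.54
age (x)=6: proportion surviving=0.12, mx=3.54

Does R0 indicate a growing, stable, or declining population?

R0 = Σ lx·mx = 0 + 3.8897 + 3.9008 + 2.552 + 2.3598 + 1.6638 + 0.4248 = 14.7909
R0 > 1, so the population is growing.

growing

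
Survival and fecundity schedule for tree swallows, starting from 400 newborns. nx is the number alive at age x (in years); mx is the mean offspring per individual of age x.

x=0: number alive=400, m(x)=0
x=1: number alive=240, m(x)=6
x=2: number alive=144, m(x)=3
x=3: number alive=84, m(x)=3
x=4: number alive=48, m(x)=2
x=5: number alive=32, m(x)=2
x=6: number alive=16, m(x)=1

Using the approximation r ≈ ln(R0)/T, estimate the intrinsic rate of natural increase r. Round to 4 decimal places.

1.0423

lx = nx/n0 = nx/400: 1, 0.6, 0.36, 0.21, 0.12, 0.08, 0.04
R0 = Σ lx·mx = 0 + 3.6 + 1.08 + 0.63 + 0.24 + 0.16 + 0.04 = 5.75
Σ x·lx·mx = 9.65; T = 9.65/5.75 = 1.67826…
r ≈ ln(R0)/T = ln(5.75)/1.67826… = 1.042269… → 1.0423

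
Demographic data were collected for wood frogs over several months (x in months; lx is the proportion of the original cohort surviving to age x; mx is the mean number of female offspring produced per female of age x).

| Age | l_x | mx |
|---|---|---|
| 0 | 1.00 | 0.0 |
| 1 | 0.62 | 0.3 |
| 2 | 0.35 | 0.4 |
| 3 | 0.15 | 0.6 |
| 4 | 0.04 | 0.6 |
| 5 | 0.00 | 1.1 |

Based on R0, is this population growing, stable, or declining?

R0 = Σ lx·mx = 0 + 0.186 + 0.14 + 0.09 + 0.024 + 0 = 0.44
R0 < 1, so the population is declining.

declining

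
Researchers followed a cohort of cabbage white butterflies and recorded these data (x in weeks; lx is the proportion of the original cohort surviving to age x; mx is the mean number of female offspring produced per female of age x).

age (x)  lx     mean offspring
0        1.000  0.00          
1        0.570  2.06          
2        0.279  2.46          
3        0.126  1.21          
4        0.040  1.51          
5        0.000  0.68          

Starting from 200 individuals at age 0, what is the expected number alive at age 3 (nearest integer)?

Expected survivors = N0 · l_3 = 200 × 0.126 = 25.2 → 25

25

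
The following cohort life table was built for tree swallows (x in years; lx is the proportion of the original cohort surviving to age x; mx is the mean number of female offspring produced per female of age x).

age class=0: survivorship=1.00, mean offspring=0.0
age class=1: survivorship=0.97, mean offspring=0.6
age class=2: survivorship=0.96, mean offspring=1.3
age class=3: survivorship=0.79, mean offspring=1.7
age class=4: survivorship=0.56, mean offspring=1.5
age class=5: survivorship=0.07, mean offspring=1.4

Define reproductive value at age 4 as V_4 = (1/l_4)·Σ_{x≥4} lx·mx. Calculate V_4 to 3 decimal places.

lx·mx for x ≥ 4: 0.84, 0.098 → sum = 0.938
V_4 = 0.938 / l_4 = 0.938 / 0.56 = 1.675 → 1.675

1.675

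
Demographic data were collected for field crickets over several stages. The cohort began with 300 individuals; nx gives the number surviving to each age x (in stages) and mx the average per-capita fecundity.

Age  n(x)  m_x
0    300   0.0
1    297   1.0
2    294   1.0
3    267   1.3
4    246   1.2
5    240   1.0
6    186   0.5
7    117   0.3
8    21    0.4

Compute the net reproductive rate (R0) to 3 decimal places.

5.366

lx = nx/n0 = nx/300: 1, 0.99, 0.98, 0.89, 0.82, 0.8, 0.62, 0.39, 0.07
lx·mx by age: 0, 0.99, 0.98, 1.157, 0.984, 0.8, 0.31, 0.117, 0.028
R0 = Σ lx·mx = 5.366 → 5.366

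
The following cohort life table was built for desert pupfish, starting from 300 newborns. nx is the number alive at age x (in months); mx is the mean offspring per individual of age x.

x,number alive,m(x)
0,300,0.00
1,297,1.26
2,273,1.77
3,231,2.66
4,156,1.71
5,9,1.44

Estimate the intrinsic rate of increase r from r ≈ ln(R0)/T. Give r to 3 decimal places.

0.716

lx = nx/n0 = nx/300: 1, 0.99, 0.91, 0.77, 0.52, 0.03
R0 = Σ lx·mx = 0 + 1.2474 + 1.6107 + 2.0482 + 0.8892 + 0.0432 = 5.8387
Σ x·lx·mx = 14.3862; T = 14.3862/5.8387 = 2.46394…
r ≈ ln(R0)/T = ln(5.8387)/2.46394… = 0.71613… → 0.716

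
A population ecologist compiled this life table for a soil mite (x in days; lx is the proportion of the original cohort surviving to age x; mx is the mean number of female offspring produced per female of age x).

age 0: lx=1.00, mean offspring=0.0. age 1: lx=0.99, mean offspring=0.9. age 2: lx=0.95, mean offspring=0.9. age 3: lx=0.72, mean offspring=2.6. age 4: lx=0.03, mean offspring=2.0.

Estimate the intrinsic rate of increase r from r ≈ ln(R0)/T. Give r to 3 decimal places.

R0 = Σ lx·mx = 0 + 0.891 + 0.855 + 1.872 + 0.06 = 3.678
Σ x·lx·mx = 8.457; T = 8.457/3.678 = 2.29935…
r ≈ ln(R0)/T = ln(3.678)/2.29935… = 0.56641… → 0.566

0.566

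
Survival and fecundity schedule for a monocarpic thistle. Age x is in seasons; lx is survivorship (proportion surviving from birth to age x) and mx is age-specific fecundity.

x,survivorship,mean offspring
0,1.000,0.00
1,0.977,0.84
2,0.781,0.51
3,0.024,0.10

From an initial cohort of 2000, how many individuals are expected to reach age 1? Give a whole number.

Expected survivors = N0 · l_1 = 2000 × 0.977 = 1954 → 1954

1954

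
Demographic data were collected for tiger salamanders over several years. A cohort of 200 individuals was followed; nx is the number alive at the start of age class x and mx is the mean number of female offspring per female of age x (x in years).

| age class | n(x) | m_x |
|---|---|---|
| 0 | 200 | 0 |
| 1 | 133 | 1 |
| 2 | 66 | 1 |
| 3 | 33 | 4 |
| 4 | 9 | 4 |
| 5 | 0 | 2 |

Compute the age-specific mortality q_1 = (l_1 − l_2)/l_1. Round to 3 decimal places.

lx = nx/n0 = nx/200: 1, 0.665, 0.33, 0.165, 0.045, 0
q_1 = (l_1 − l_2) / l_1 = (0.665 − 0.33) / 0.665
     = 0.335 / 0.665 = 0.503759… → 0.504

0.504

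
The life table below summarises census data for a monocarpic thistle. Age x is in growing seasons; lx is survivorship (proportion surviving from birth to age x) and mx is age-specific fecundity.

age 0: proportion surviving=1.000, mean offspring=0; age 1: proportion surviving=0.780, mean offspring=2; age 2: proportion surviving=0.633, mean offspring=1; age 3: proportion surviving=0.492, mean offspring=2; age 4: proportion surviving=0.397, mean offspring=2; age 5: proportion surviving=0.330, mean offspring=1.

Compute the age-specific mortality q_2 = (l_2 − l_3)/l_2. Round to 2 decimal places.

q_2 = (l_2 − l_3) / l_2 = (0.633 − 0.492) / 0.633
     = 0.141 / 0.633 = 0.222749… → 0.22

0.22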